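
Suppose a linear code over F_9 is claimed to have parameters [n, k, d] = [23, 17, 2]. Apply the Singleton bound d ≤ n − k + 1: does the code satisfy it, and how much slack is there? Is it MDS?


Singleton RHS = n − k + 1 = 7, slack = 5, bound satisfied, not MDS.

Singleton bound: d ≤ n − k + 1.
Here n = 23, k = 17, so n − k + 1 = 7.
Given d = 2, check d ≤ 7: YES.
Slack = (n − k + 1) − d = 5.
The code is NOT MDS (slack = 5 > 0).
Description: the claimed parameters are [23, 17, 2]_9; such a code would be non-MDS.


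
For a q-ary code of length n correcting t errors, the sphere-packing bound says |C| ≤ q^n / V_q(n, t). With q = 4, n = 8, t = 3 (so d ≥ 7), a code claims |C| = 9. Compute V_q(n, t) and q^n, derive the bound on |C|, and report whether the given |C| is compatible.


V_q(n, t) = 1789, q^n = 65536, Hamming bound = 36, |C| = 9 ≤ bound (satisfied).

Step 1: Compute V_q(n, t) = Σ_{j=0}^3 C(n, j) (q−1)^j.
  j = 0: C(8,0)·(3)^0 = 1·1 = 1.
  j = 1: C(8,1)·(3)^1 = 8·3 = 24.
  j = 2: C(8,2)·(3)^2 = 28·9 = 252.
  j = 3: C(8,3)·(3)^3 = 56·27 = 1512.
  V_q(n, t) = 1 + 24 + 252 + 1512 = 1789.
Step 2: q^n = 4^8 = 65536.
Step 3: Hamming bound ⌊q^n / V_q(n,t)⌋ = ⌊65536/1789⌋ = 36.
Step 4: Compare |C| = 9 to 36: satisfied.
The claimed |C| lies below the Hamming bound.


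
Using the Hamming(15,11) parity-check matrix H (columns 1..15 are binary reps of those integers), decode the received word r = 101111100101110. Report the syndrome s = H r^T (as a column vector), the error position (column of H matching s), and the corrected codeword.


s = (0, 1, 1, 1)^T, error position = 7, corrected codeword c = 101111000101110

Compute s = H r^T mod 2 one row at a time:
  s_1 = 0 + 0 + 1 + 0 + 1 + 1 + 1 + 0 = 4 ≡ 0 (mod 2).
  s_2 = 1 + 1 + 1 + 1 + 1 + 1 + 1 + 0 = 7 ≡ 1 (mod 2).
  s_3 = 0 + 1 + 1 + 1 + 1 + 0 + 1 + 0 = 5 ≡ 1 (mod 2).
  s_4 = 1 + 1 + 1 + 1 + 0 + 0 + 1 + 0 = 5 ≡ 1 (mod 2).
s = (0, 1, 1, 1)^T — this equals column 7 of H (binary 0111), so error is at position 7.
Correct: flip bit 7 of r = 101111100101110 to get c = 101111000101110.


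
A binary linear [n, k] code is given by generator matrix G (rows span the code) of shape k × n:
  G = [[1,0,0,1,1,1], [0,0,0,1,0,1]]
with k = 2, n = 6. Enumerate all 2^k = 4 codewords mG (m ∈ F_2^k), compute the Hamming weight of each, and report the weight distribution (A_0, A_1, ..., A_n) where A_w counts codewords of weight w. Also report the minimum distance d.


Weight distribution: A_0 = 1, A_2 = 2, A_4 = 1. Minimum distance d = 2.

Enumerate all 2^2 = 4 messages m ∈ F_2^2.
For each, compute codeword c = mG in F_2^6, then tally its weight.
  m = 00 → c = 000000, weight = 0.
  m = 10 → c = 100111, weight = 4.
  m = 01 → c = 000101, weight = 2.
  m = 11 → c = 100010, weight = 2.
Tally weights:
  weight 0: 1 codewords.
  weight 2: 2 codewords.
  weight 4: 1 codewords.
Minimum distance d = smallest w > 0 with A_w > 0 = 2.
Sanity: Σ A_w = 4 = 2^2 = 4 ✓.


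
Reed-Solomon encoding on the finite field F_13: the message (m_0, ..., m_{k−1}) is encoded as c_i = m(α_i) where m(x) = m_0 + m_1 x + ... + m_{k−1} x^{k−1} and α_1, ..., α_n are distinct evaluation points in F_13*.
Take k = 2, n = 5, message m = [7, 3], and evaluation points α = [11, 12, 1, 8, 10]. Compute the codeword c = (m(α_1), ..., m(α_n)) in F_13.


c = [1, 4, 10, 5, 11]

Message polynomial: m(x) = 7 + 3·x (mod 13).
For each evaluation point α_i, compute m(α_i) mod 13:
  α_1 = 11: Horner steps 3 → 1, so m(11) = 1.
  α_2 = 12: Horner steps 3 → 4, so m(12) = 4.
  α_3 = 1: Horner steps 3 → 10, so m(1) = 10.
  α_4 = 8: Horner steps 3 → 5, so m(8) = 5.
  α_5 = 10: Horner steps 3 → 11, so m(10) = 11.
Codeword c = [1, 4, 10, 5, 11] ∈ F_13^5.


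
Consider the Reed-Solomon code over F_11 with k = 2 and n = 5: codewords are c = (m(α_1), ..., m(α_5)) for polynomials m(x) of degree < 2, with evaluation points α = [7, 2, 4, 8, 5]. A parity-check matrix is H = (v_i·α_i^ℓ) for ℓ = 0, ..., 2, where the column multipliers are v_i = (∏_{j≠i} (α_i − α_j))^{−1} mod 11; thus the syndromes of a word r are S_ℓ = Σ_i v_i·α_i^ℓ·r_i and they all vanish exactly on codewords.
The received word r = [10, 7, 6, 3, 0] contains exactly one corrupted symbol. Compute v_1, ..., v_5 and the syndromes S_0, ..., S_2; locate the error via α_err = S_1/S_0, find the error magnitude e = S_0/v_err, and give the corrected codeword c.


S = (9, 6, 4), error at position 4, error magnitude e = 10, c = [10, 7, 6, 4, 0].

Step 1: column multipliers v_i = (∏_{j≠i}(α_i − α_j))^{−1} mod 11.
  i = 1 (α = 7): (7−2)(7−4)(7−8)(7−5) = 5·3·(−1)·2 = −30 ≡ 3, so v_1 = 3^{−1} = 4 (mod 11).
  i = 2 (α = 2): (2−7)(2−4)(2−8)(2−5) = (−5)·(−2)·(−6)·(−3) = 180 ≡ 4, so v_2 = 4^{−1} = 3 (mod 11).
  i = 3 (α = 4): (4−7)(4−2)(4−8)(4−5) = (−3)·2·(−4)·(−1) = −24 ≡ 9, so v_3 = 9^{−1} = 5 (mod 11).
  i = 4 (α = 8): (8−7)(8−2)(8−4)(8−5) = 1·6·4·3 = 72 ≡ 6, so v_4 = 6^{−1} = 2 (mod 11).
  i = 5 (α = 5): (5−7)(5−2)(5−4)(5−8) = (−2)·3·1·(−3) = 18 ≡ 7, so v_5 = 7^{−1} = 8 (mod 11).
  v = [4, 3, 5, 2, 8].
Step 2: syndromes of r = [10, 7, 6, 3, 0] (all sums mod 11).
  S_0 = Σ v_i r_i = 4·10 + 3·7 + 5·6 + 2·3 + 8·0 = 97 ≡ 9.
  S_1 = Σ v_i α_i r_i = 4·7·10 + 3·2·7 + 5·4·6 + 2·8·3 + 8·5·0 = 490 ≡ 6.
  α_i^2 mod 11 = [5, 4, 5, 9, 3].
  S_2 = Σ v_i α_i^2 r_i = 4·5·10 + 3·4·7 + 5·5·6 + 2·9·3 + 8·3·0 = 488 ≡ 4.
  S = (9, 6, 4) ≠ 0, so r is not a codeword (an error is present).
Step 3: locate the error. For a single error e at position i, S_ℓ = v_i·e·α_i^ℓ, so α_err = S_1/S_0.
  S_0^{−1} = 9^{−1} = 5 (mod 11), so α_err = 6·5 = 30 ≡ 8 = α_4. Error position i = 4.
  Consistency check: S_2/S_1 = 4·2 = 8 ≡ 8 = α_err ✓ (single-error assumption holds).
Step 4: error magnitude e = S_0/v_4 = S_0·∏_{j≠4}(α_4 − α_j) = 9·6 = 54 ≡ 10 (mod 11).
Step 5: correct position 4: c_4 = r_4 − e = 3 − 10 ≡ 4 (mod 11). Hence c = [10, 7, 6, 4, 0].
  Check: interpolating c through the α_i gives m(x) = 8 + 5·x (degree < 2) with m(α_i) = c_i for every i, so c is indeed a codeword.


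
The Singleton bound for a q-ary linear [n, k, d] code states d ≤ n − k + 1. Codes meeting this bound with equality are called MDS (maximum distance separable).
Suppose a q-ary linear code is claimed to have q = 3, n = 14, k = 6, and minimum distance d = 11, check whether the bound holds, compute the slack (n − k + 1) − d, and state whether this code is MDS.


Singleton RHS = n − k + 1 = 9, slack = -2, bound violated (no such code; not MDS).

Singleton bound: d ≤ n − k + 1.
Here n = 14, k = 6, so n − k + 1 = 9.
Given d = 11, check d ≤ 9: NO.
Slack = (n − k + 1) − d = -2.
The slack is negative: d = 11 exceeds n − k + 1 = 9 by 2, so the Singleton bound is violated and no linear [14, 6, 11]_3 code can exist. In particular it is not MDS (MDS requires d = n − k + 1 exactly).
Description: the claimed parameters are [14, 6, 11]_3; such a code would be impossible (violates the Singleton bound).


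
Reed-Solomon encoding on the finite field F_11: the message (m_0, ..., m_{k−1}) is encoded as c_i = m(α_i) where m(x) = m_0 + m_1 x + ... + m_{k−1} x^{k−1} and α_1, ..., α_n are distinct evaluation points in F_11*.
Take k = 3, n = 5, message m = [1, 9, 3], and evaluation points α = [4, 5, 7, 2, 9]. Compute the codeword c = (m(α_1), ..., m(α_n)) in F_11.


c = [8, 0, 2, 9, 6]

Message polynomial: m(x) = 1 + 9·x + 3·x^2 (mod 11).
For each evaluation point α_i, compute m(α_i) mod 11:
  α_1 = 4: Horner steps 3 → 10 → 8, so m(4) = 8.
  α_2 = 5: Horner steps 3 → 2 → 0, so m(5) = 0.
  α_3 = 7: Horner steps 3 → 8 → 2, so m(7) = 2.
  α_4 = 2: Horner steps 3 → 4 → 9, so m(2) = 9.
  α_5 = 9: Horner steps 3 → 3 → 6, so m(9) = 6.
Codeword c = [8, 0, 2, 9, 6] ∈ F_11^5.


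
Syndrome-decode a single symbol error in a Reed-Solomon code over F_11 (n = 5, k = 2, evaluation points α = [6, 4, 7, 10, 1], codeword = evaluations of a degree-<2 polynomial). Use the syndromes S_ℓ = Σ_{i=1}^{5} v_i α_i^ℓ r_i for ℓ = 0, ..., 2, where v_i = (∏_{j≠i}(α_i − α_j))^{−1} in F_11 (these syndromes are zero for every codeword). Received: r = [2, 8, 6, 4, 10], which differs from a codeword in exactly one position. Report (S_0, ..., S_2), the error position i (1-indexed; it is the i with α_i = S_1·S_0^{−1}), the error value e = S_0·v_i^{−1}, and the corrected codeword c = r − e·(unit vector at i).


S = (3, 7, 9), error at position 1, error magnitude e = 10, c = [3, 8, 6, 4, 10].

Step 1: column multipliers v_i = (∏_{j≠i}(α_i − α_j))^{−1} mod 11.
  i = 1 (α = 6): (6−4)(6−7)(6−10)(6−1) = 2·(−1)·(−4)·5 = 40 ≡ 7, so v_1 = 7^{−1} = 8 (mod 11).
  i = 2 (α = 4): (4−6)(4−7)(4−10)(4−1) = (−2)·(−3)·(−6)·3 = −108 ≡ 2, so v_2 = 2^{−1} = 6 (mod 11).
  i = 3 (α = 7): (7−6)(7−4)(7−10)(7−1) = 1·3·(−3)·6 = −54 ≡ 1, so v_3 = 1^{−1} = 1 (mod 11).
  i = 4 (α = 10): (10−6)(10−4)(10−7)(10−1) = 4·6·3·9 = 648 ≡ 10, so v_4 = 10^{−1} = 10 (mod 11).
  i = 5 (α = 1): (1−6)(1−4)(1−7)(1−10) = (−5)·(−3)·(−6)·(−9) = 810 ≡ 7, so v_5 = 7^{−1} = 8 (mod 11).
  v = [8, 6, 1, 10, 8].
Step 2: syndromes of r = [2, 8, 6, 4, 10] (all sums mod 11).
  S_0 = Σ v_i r_i = 8·2 + 6·8 + 1·6 + 10·4 + 8·10 = 190 ≡ 3.
  S_1 = Σ v_i α_i r_i = 8·6·2 + 6·4·8 + 1·7·6 + 10·10·4 + 8·1·10 = 810 ≡ 7.
  α_i^2 mod 11 = [3, 5, 5, 1, 1].
  S_2 = Σ v_i α_i^2 r_i = 8·3·2 + 6·5·8 + 1·5·6 + 10·1·4 + 8·1·10 = 438 ≡ 9.
  S = (3, 7, 9) ≠ 0, so r is not a codeword (an error is present).
Step 3: locate the error. For a single error e at position i, S_ℓ = v_i·e·α_i^ℓ, so α_err = S_1/S_0.
  S_0^{−1} = 3^{−1} = 4 (mod 11), so α_err = 7·4 = 28 ≡ 6 = α_1. Error position i = 1.
  Consistency check: S_2/S_1 = 9·8 = 72 ≡ 6 = α_err ✓ (single-error assumption holds).
Step 4: error magnitude e = S_0/v_1 = S_0·∏_{j≠1}(α_1 − α_j) = 3·7 = 21 ≡ 10 (mod 11).
Step 5: correct position 1: c_1 = r_1 − e = 2 − 10 ≡ 3 (mod 11). Hence c = [3, 8, 6, 4, 10].
  Check: interpolating c through the α_i gives m(x) = 7 + 3·x (degree < 2) with m(α_i) = c_i for every i, so c is indeed a codeword.


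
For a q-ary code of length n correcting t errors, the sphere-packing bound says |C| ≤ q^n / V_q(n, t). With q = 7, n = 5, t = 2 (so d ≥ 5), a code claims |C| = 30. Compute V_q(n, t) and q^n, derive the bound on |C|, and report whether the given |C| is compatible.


V_q(n, t) = 391, q^n = 16807, Hamming bound = 42, |C| = 30 ≤ bound (satisfied).

Step 1: Compute V_q(n, t) = Σ_{j=0}^2 C(n, j) (q−1)^j.
  j = 0: C(5,0)·(6)^0 = 1·1 = 1.
  j = 1: C(5,1)·(6)^1 = 5·6 = 30.
  j = 2: C(5,2)·(6)^2 = 10·36 = 360.
  V_q(n, t) = 1 + 30 + 360 = 391.
Step 2: q^n = 7^5 = 16807.
Step 3: Hamming bound ⌊q^n / V_q(n,t)⌋ = ⌊16807/391⌋ = 42.
Step 4: Compare |C| = 30 to 42: satisfied.
The claimed |C| lies below the Hamming bound.


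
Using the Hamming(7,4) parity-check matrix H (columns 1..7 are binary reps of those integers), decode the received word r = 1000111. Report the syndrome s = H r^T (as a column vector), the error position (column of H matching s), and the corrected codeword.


s = (1, 0, 1)^T, error position = 5, corrected codeword c = 1000011

Compute s = H r^T mod 2 one row at a time:
  s_1 = 0 + 1 + 1 + 1 = 3 ≡ 1 (mod 2).
  s_2 = 0 + 0 + 1 + 1 = 2 ≡ 0 (mod 2).
  s_3 = 1 + 0 + 1 + 1 = 3 ≡ 1 (mod 2).
s = (1, 0, 1)^T — this equals column 5 of H (binary 101), so error is at position 5.
Correct: flip bit 5 of r = 1000111 to get c = 1000011.


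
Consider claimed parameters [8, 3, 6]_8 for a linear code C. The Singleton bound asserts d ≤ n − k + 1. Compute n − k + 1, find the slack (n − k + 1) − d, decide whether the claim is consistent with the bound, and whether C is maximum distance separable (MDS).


Singleton RHS = n − k + 1 = 6, slack = 0, bound satisfied, MDS.

Singleton bound: d ≤ n − k + 1.
Here n = 8, k = 3, so n − k + 1 = 6.
Given d = 6, check d ≤ 6: YES.
Slack = (n − k + 1) − d = 0.
The code is MDS (slack = 0).
Description: the claimed parameters are [8, 3, 6]_8; such a code would be MDS (meets Singleton bound).


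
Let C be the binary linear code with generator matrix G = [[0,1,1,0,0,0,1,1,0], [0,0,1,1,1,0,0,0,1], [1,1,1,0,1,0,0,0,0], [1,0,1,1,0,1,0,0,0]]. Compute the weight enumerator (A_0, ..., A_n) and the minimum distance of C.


Weight distribution: A_0 = 1, A_4 = 10, A_6 = 4, A_8 = 1. Minimum distance d = 4.

Enumerate all 2^4 = 16 messages m ∈ F_2^4.
For each, compute codeword c = mG in F_2^9, then tally its weight.
  m = 0000 → c = 000000000, weight = 0.
  m = 1000 → c = 011000110, weight = 4.
  m = 0100 → c = 001110001, weight = 4.
  m = 1100 → c = 010110111, weight = 6.
  m = 0010 → c = 111010000, weight = 4.
  m = 1010 → c = 100010110, weight = 4.
  m = 0110 → c = 110100001, weight = 4.
  m = 1110 → c = 101100111, weight = 6.
  m = 0001 → c = 101101000, weight = 4.
  m = 1001 → c = 110101110, weight = 6.
  m = 0101 → c = 100011001, weight = 4.
  m = 1101 → c = 111011111, weight = 8.
  m = 0011 → c = 010111000, weight = 4.
  m = 1011 → c = 001111110, weight = 6.
  m = 0111 → c = 011001001, weight = 4.
  m = 1111 → c = 000001111, weight = 4.
Tally weights:
  weight 0: 1 codewords.
  weight 4: 10 codewords.
  weight 6: 4 codewords.
  weight 8: 1 codewords.
Minimum distance d = smallest w > 0 with A_w > 0 = 4.
Sanity: Σ A_w = 16 = 2^4 = 16 ✓.


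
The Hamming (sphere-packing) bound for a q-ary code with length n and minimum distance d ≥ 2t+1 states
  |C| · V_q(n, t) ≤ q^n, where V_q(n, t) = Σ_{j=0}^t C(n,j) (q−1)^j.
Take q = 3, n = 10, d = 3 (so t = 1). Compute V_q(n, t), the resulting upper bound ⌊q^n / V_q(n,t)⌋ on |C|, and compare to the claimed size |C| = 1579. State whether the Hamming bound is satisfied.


V_q(n, t) = 21, q^n = 59049, Hamming bound = 2811, |C| = 1579 ≤ bound (satisfied).

Step 1: Compute V_q(n, t) = Σ_{j=0}^1 C(n, j) (q−1)^j.
  j = 0: C(10,0)·(2)^0 = 1·1 = 1.
  j = 1: C(10,1)·(2)^1 = 10·2 = 20.
  V_q(n, t) = 1 + 20 = 21.
Step 2: q^n = 3^10 = 59049.
Step 3: Hamming bound ⌊q^n / V_q(n,t)⌋ = ⌊59049/21⌋ = 2811.
Step 4: Compare |C| = 1579 to 2811: satisfied.
The claimed |C| lies below the Hamming bound.


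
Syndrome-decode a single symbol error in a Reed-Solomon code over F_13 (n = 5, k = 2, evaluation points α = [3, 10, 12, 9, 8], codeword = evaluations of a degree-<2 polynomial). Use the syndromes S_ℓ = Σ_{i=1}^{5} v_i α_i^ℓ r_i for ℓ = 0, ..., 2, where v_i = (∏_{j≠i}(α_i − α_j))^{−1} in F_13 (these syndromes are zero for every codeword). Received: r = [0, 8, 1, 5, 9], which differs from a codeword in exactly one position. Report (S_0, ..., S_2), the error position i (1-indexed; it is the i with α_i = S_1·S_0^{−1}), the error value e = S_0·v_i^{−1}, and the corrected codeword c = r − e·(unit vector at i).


S = (6, 9, 7), error at position 5, error magnitude e = 7, c = [0, 8, 1, 5, 2].

Step 1: column multipliers v_i = (∏_{j≠i}(α_i − α_j))^{−1} mod 13.
  i = 1 (α = 3): (3−10)(3−12)(3−9)(3−8) = (−7)·(−9)·(−6)·(−5) = 1890 ≡ 5, so v_1 = 5^{−1} = 8 (mod 13).
  i = 2 (α = 10): (10−3)(10−12)(10−9)(10−8) = 7·(−2)·1·2 = −28 ≡ 11, so v_2 = 11^{−1} = 6 (mod 13).
  i = 3 (α = 12): (12−3)(12−10)(12−9)(12−8) = 9·2·3·4 = 216 ≡ 8, so v_3 = 8^{−1} = 5 (mod 13).
  i = 4 (α = 9): (9−3)(9−10)(9−12)(9−8) = 6·(−1)·(−3)·1 = 18 ≡ 5, so v_4 = 5^{−1} = 8 (mod 13).
  i = 5 (α = 8): (8−3)(8−10)(8−12)(8−9) = 5·(−2)·(−4)·(−1) = −40 ≡ 12, so v_5 = 12^{−1} = 12 (mod 13).
  v = [8, 6, 5, 8, 12].
Step 2: syndromes of r = [0, 8, 1, 5, 9] (all sums mod 13).
  S_0 = Σ v_i r_i = 8·0 + 6·8 + 5·1 + 8·5 + 12·9 = 201 ≡ 6.
  S_1 = Σ v_i α_i r_i = 8·3·0 + 6·10·8 + 5·12·1 + 8·9·5 + 12·8·9 = 1764 ≡ 9.
  α_i^2 mod 13 = [9, 9, 1, 3, 12].
  S_2 = Σ v_i α_i^2 r_i = 8·9·0 + 6·9·8 + 5·1·1 + 8·3·5 + 12·12·9 = 1853 ≡ 7.
  S = (6, 9, 7) ≠ 0, so r is not a codeword (an error is present).
Step 3: locate the error. For a single error e at position i, S_ℓ = v_i·e·α_i^ℓ, so α_err = S_1/S_0.
  S_0^{−1} = 6^{−1} = 11 (mod 13), so α_err = 9·11 = 99 ≡ 8 = α_5. Error position i = 5.
  Consistency check: S_2/S_1 = 7·3 = 21 ≡ 8 = α_err ✓ (single-error assumption holds).
Step 4: error magnitude e = S_0/v_5 = S_0·∏_{j≠5}(α_5 − α_j) = 6·12 = 72 ≡ 7 (mod 13).
Step 5: correct position 5: c_5 = r_5 − e = 9 − 7 ≡ 2 (mod 13). Hence c = [0, 8, 1, 5, 2].
  Check: interpolating c through the α_i gives m(x) = 4 + 3·x (degree < 2) with m(α_i) = c_i for every i, so c is indeed a codeword.


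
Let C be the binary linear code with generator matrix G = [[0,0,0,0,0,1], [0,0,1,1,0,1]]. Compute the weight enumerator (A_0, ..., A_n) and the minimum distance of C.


Weight distribution: A_0 = 1, A_1 = 1, A_2 = 1, A_3 = 1. Minimum distance d = 1.

Enumerate all 2^2 = 4 messages m ∈ F_2^2.
For each, compute codeword c = mG in F_2^6, then tally its weight.
  m = 00 → c = 000000, weight = 0.
  m = 10 → c = 000001, weight = 1.
  m = 01 → c = 001101, weight = 3.
  m = 11 → c = 001100, weight = 2.
Tally weights:
  weight 0: 1 codewords.
  weight 1: 1 codewords.
  weight 2: 1 codewords.
  weight 3: 1 codewords.
Minimum distance d = smallest w > 0 with A_w > 0 = 1.
Sanity: Σ A_w = 4 = 2^2 = 4 ✓.


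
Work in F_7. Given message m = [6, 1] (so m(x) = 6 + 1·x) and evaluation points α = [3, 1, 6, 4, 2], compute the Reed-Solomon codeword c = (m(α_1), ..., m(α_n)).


c = [2, 0, 5, 3, 1]

Message polynomial: m(x) = 6 + 1·x (mod 7).
For each evaluation point α_i, compute m(α_i) mod 7:
  α_1 = 3: Horner steps 1 → 2, so m(3) = 2.
  α_2 = 1: Horner steps 1 → 0, so m(1) = 0.
  α_3 = 6: Horner steps 1 → 5, so m(6) = 5.
  α_4 = 4: Horner steps 1 → 3, so m(4) = 3.
  α_5 = 2: Horner steps 1 → 1, so m(2) = 1.
Codeword c = [2, 0, 5, 3, 1] ∈ F_7^5.


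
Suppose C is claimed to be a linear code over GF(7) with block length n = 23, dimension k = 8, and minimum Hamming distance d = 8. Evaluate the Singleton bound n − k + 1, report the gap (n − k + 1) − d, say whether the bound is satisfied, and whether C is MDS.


Singleton RHS = n − k + 1 = 16, slack = 8, bound satisfied, not MDS.

Singleton bound: d ≤ n − k + 1.
Here n = 23, k = 8, so n − k + 1 = 16.
Given d = 8, check d ≤ 16: YES.
Slack = (n − k + 1) − d = 8.
The code is NOT MDS (slack = 8 > 0).
Description: the claimed parameters are [23, 8, 8]_7; such a code would be non-MDS.


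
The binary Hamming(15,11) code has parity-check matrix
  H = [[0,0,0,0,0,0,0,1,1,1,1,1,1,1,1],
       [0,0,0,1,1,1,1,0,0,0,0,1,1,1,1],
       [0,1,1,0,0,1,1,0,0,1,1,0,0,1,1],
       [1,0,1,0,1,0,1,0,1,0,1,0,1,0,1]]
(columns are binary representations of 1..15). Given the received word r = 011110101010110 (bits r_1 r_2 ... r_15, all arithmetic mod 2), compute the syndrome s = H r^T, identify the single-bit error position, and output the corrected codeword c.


s = (0, 1, 1, 0)^T, error position = 6, corrected codeword c = 011111101010110

Compute s = H r^T mod 2 one row at a time:
  s_1 = 0 + 1 + 0 + 1 + 0 + 1 + 1 + 0 = 4 ≡ 0 (mod 2).
  s_2 = 1 + 1 + 0 + 1 + 0 + 1 + 1 + 0 = 5 ≡ 1 (mod 2).
  s_3 = 1 + 1 + 0 + 1 + 0 + 1 + 1 + 0 = 5 ≡ 1 (mod 2).
  s_4 = 0 + 1 + 1 + 1 + 1 + 1 + 1 + 0 = 6 ≡ 0 (mod 2).
s = (0, 1, 1, 0)^T — this equals column 6 of H (binary 0110), so error is at position 6.
Correct: flip bit 6 of r = 011110101010110 to get c = 011111101010110.


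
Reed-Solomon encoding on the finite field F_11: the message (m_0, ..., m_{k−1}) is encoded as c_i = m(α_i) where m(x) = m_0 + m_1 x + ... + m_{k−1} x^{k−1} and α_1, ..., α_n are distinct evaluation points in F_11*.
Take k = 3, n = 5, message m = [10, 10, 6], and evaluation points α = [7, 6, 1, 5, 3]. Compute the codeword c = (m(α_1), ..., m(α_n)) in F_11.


c = [0, 0, 4, 1, 6]

Message polynomial: m(x) = 10 + 10·x + 6·x^2 (mod 11).
For each evaluation point α_i, compute m(α_i) mod 11:
  α_1 = 7: Horner steps 6 → 8 → 0, so m(7) = 0.
  α_2 = 6: Horner steps 6 → 2 → 0, so m(6) = 0.
  α_3 = 1: Horner steps 6 → 5 → 4, so m(1) = 4.
  α_4 = 5: Horner steps 6 → 7 → 1, so m(5) = 1.
  α_5 = 3: Horner steps 6 → 6 → 6, so m(3) = 6.
Codeword c = [0, 0, 4, 1, 6] ∈ F_11^5.


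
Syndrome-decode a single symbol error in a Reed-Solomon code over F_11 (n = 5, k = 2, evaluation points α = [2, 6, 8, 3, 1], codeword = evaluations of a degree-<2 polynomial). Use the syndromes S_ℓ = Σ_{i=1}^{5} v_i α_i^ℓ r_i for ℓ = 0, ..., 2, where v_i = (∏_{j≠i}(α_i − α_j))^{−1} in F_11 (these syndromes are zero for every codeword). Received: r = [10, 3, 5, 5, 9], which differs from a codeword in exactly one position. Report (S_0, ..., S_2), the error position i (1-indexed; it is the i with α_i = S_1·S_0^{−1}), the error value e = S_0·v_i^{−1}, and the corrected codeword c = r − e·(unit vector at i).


S = (2, 6, 7), error at position 4, error magnitude e = 5, c = [10, 3, 5, 0, 9].

Step 1: column multipliers v_i = (∏_{j≠i}(α_i − α_j))^{−1} mod 11.
  i = 1 (α = 2): (2−6)(2−8)(2−3)(2−1) = (−4)·(−6)·(−1)·1 = −24 ≡ 9, so v_1 = 9^{−1} = 5 (mod 11).
  i = 2 (α = 6): (6−2)(6−8)(6−3)(6−1) = 4·(−2)·3·5 = −120 ≡ 1, so v_2 = 1^{−1} = 1 (mod 11).
  i = 3 (α = 8): (8−2)(8−6)(8−3)(8−1) = 6·2·5·7 = 420 ≡ 2, so v_3 = 2^{−1} = 6 (mod 11).
  i = 4 (α = 3): (3−2)(3−6)(3−8)(3−1) = 1·(−3)·(−5)·2 = 30 ≡ 8, so v_4 = 8^{−1} = 7 (mod 11).
  i = 5 (α = 1): (1−2)(1−6)(1−8)(1−3) = (−1)·(−5)·(−7)·(−2) = 70 ≡ 4, so v_5 = 4^{−1} = 3 (mod 11).
  v = [5, 1, 6, 7, 3].
Step 2: syndromes of r = [10, 3, 5, 5, 9] (all sums mod 11).
  S_0 = Σ v_i r_i = 5·10 + 1·3 + 6·5 + 7·5 + 3·9 = 145 ≡ 2.
  S_1 = Σ v_i α_i r_i = 5·2·10 + 1·6·3 + 6·8·5 + 7·3·5 + 3·1·9 = 490 ≡ 6.
  α_i^2 mod 11 = [4, 3, 9, 9, 1].
  S_2 = Σ v_i α_i^2 r_i = 5·4·10 + 1·3·3 + 6·9·5 + 7·9·5 + 3·1·9 = 821 ≡ 7.
  S = (2, 6, 7) ≠ 0, so r is not a codeword (an error is present).
Step 3: locate the error. For a single error e at position i, S_ℓ = v_i·e·α_i^ℓ, so α_err = S_1/S_0.
  S_0^{−1} = 2^{−1} = 6 (mod 11), so α_err = 6·6 = 36 ≡ 3 = α_4. Error position i = 4.
  Consistency check: S_2/S_1 = 7·2 = 14 ≡ 3 = α_err ✓ (single-error assumption holds).
Step 4: error magnitude e = S_0/v_4 = S_0·∏_{j≠4}(α_4 − α_j) = 2·8 = 16 ≡ 5 (mod 11).
Step 5: correct position 4: c_4 = r_4 − e = 5 − 5 ≡ 0 (mod 11). Hence c = [10, 3, 5, 0, 9].
  Check: interpolating c through the α_i gives m(x) = 8 + 1·x (degree < 2) with m(α_i) = c_i for every i, so c is indeed a codeword.


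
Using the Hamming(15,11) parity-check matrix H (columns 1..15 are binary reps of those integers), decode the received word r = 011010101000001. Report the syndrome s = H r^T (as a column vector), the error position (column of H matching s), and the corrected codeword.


s = (0, 1, 0, 1)^T, error position = 5, corrected codeword c = 011000101000001

Compute s = H r^T mod 2 one row at a time:
  s_1 = 0 + 1 + 0 + 0 + 0 + 0 + 0 + 1 = 2 ≡ 0 (mod 2).
  s_2 = 0 + 1 + 0 + 1 + 0 + 0 + 0 + 1 = 3 ≡ 1 (mod 2).
  s_3 = 1 + 1 + 0 + 1 + 0 + 0 + 0 + 1 = 4 ≡ 0 (mod 2).
  s_4 = 0 + 1 + 1 + 1 + 1 + 0 + 0 + 1 = 5 ≡ 1 (mod 2).
s = (0, 1, 0, 1)^T — this equals column 5 of H (binary 0101), so error is at position 5.
Correct: flip bit 5 of r = 011010101000001 to get c = 011000101000001.


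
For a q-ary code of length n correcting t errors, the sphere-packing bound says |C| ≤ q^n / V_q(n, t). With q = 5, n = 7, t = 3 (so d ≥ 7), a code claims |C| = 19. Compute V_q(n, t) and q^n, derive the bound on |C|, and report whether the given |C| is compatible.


V_q(n, t) = 2605, q^n = 78125, Hamming bound = 29, |C| = 19 ≤ bound (satisfied).

Step 1: Compute V_q(n, t) = Σ_{j=0}^3 C(n, j) (q−1)^j.
  j = 0: C(7,0)·(4)^0 = 1·1 = 1.
  j = 1: C(7,1)·(4)^1 = 7·4 = 28.
  j = 2: C(7,2)·(4)^2 = 21·16 = 336.
  j = 3: C(7,3)·(4)^3 = 35·64 = 2240.
  V_q(n, t) = 1 + 28 + 336 + 2240 = 2605.
Step 2: q^n = 5^7 = 78125.
Step 3: Hamming bound ⌊q^n / V_q(n,t)⌋ = ⌊78125/2605⌋ = 29.
Step 4: Compare |C| = 19 to 29: satisfied.
The claimed |C| lies below the Hamming bound.


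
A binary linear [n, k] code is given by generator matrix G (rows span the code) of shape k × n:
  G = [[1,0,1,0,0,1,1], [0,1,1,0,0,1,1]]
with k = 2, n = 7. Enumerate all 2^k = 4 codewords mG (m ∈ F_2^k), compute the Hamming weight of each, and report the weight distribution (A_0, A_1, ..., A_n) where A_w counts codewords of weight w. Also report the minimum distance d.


Weight distribution: A_0 = 1, A_2 = 1, A_4 = 2. Minimum distance d = 2.

Enumerate all 2^2 = 4 messages m ∈ F_2^2.
For each, compute codeword c = mG in F_2^7, then tally its weight.
  m = 00 → c = 0000000, weight = 0.
  m = 10 → c = 1010011, weight = 4.
  m = 01 → c = 0110011, weight = 4.
  m = 11 → c = 1100000, weight = 2.
Tally weights:
  weight 0: 1 codewords.
  weight 2: 1 codewords.
  weight 4: 2 codewords.
Minimum distance d = smallest w > 0 with A_w > 0 = 2.
Sanity: Σ A_w = 4 = 2^2 = 4 ✓.


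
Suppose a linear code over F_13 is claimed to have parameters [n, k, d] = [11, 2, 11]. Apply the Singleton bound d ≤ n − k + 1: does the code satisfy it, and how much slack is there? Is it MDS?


Singleton RHS = n − k + 1 = 10, slack = -1, bound violated (no such code; not MDS).

Singleton bound: d ≤ n − k + 1.
Here n = 11, k = 2, so n − k + 1 = 10.
Given d = 11, check d ≤ 10: NO.
Slack = (n − k + 1) − d = -1.
The slack is negative: d = 11 exceeds n − k + 1 = 10 by 1, so the Singleton bound is violated and no linear [11, 2, 11]_13 code can exist. In particular it is not MDS (MDS requires d = n − k + 1 exactly).
Description: the claimed parameters are [11, 2, 11]_13; such a code would be impossible (violates the Singleton bound).


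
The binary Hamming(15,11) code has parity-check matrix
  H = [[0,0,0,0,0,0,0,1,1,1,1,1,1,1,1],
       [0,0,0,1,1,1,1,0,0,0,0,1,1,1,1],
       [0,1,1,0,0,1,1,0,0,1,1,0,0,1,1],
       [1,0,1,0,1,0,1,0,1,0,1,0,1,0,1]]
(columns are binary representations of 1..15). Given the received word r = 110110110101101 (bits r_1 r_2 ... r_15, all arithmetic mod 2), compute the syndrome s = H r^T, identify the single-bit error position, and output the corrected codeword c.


s = (1, 0, 0, 1)^T, error position = 9, corrected codeword c = 110110111101101

Compute s = H r^T mod 2 one row at a time:
  s_1 = 1 + 0 + 1 + 0 + 1 + 1 + 0 + 1 = 5 ≡ 1 (mod 2).
  s_2 = 1 + 1 + 0 + 1 + 1 + 1 + 0 + 1 = 6 ≡ 0 (mod 2).
  s_3 = 1 + 0 + 0 + 1 + 1 + 0 + 0 + 1 = 4 ≡ 0 (mod 2).
  s_4 = 1 + 0 + 1 + 1 + 0 + 0 + 1 + 1 = 5 ≡ 1 (mod 2).
s = (1, 0, 0, 1)^T — this equals column 9 of H (binary 1001), so error is at position 9.
Correct: flip bit 9 of r = 110110110101101 to get c = 110110111101101.


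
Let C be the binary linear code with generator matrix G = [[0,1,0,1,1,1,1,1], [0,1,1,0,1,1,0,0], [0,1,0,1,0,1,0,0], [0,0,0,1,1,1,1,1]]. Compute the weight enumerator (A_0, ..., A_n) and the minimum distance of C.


Weight distribution: A_0 = 1, A_1 = 1, A_2 = 1, A_3 = 4, A_4 = 5, A_5 = 3, A_6 = 1. Minimum distance d = 1.

Enumerate all 2^4 = 16 messages m ∈ F_2^4.
For each, compute codeword c = mG in F_2^8, then tally its weight.
  m = 0000 → c = 00000000, weight = 0.
  m = 1000 → c = 01011111, weight = 6.
  m = 0100 → c = 01101100, weight = 4.
  m = 1100 → c = 00110011, weight = 4.
  m = 0010 → c = 01010100, weight = 3.
  m = 1010 → c = 00001011, weight = 3.
  m = 0110 → c = 00111000, weight = 3.
  m = 1110 → c = 01100111, weight = 5.
  m = 0001 → c = 00011111, weight = 5.
  m = 1001 → c = 01000000, weight = 1.
  m = 0101 → c = 01110011, weight = 5.
  m = 1101 → c = 00101100, weight = 3.
  m = 0011 → c = 01001011, weight = 4.
  m = 1011 → c = 00010100, weight = 2.
  m = 0111 → c = 00100111, weight = 4.
  m = 1111 → c = 01111000, weight = 4.
Tally weights:
  weight 0: 1 codewords.
  weight 1: 1 codewords.
  weight 2: 1 codewords.
  weight 3: 4 codewords.
  weight 4: 5 codewords.
  weight 5: 3 codewords.
  weight 6: 1 codewords.
Minimum distance d = smallest w > 0 with A_w > 0 = 1.
Sanity: Σ A_w = 16 = 2^4 = 16 ✓.


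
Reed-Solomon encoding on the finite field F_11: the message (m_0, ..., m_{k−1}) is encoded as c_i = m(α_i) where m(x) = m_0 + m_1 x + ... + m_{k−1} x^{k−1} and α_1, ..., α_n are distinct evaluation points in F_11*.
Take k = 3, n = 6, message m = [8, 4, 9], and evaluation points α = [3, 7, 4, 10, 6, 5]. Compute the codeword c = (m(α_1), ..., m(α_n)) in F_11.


c = [2, 4, 3, 2, 4, 0]

Message polynomial: m(x) = 8 + 4·x + 9·x^2 (mod 11).
For each evaluation point α_i, compute m(α_i) mod 11:
  α_1 = 3: Horner steps 9 → 9 → 2, so m(3) = 2.
  α_2 = 7: Horner steps 9 → 1 → 4, so m(7) = 4.
  α_3 = 4: Horner steps 9 → 7 → 3, so m(4) = 3.
  α_4 = 10: Horner steps 9 → 6 → 2, so m(10) = 2.
  α_5 = 6: Horner steps 9 → 3 → 4, so m(6) = 4.
  α_6 = 5: Horner steps 9 → 5 → 0, so m(5) = 0.
Codeword c = [2, 4, 3, 2, 4, 0] ∈ F_11^6.


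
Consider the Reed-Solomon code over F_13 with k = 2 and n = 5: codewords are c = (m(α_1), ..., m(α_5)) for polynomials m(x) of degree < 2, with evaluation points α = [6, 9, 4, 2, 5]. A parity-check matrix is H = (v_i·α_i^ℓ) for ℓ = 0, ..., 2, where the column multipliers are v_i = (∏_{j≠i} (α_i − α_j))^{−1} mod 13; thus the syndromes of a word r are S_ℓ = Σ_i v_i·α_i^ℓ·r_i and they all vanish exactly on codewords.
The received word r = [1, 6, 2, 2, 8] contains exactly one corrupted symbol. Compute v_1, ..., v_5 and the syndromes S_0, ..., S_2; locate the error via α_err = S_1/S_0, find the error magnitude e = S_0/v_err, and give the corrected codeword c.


S = (1, 2, 4), error at position 4, error magnitude e = 12, c = [1, 6, 2, 3, 8].

Step 1: column multipliers v_i = (∏_{j≠i}(α_i − α_j))^{−1} mod 13.
  i = 1 (α = 6): (6−9)(6−4)(6−2)(6−5) = (−3)·2·4·1 = −24 ≡ 2, so v_1 = 2^{−1} = 7 (mod 13).
  i = 2 (α = 9): (9−6)(9−4)(9−2)(9−5) = 3·5·7·4 = 420 ≡ 4, so v_2 = 4^{−1} = 10 (mod 13).
  i = 3 (α = 4): (4−6)(4−9)(4−2)(4−5) = (−2)·(−5)·2·(−1) = −20 ≡ 6, so v_3 = 6^{−1} = 11 (mod 13).
  i = 4 (α = 2): (2−6)(2−9)(2−4)(2−5) = (−4)·(−7)·(−2)·(−3) = 168 ≡ 12, so v_4 = 12^{−1} = 12 (mod 13).
  i = 5 (α = 5): (5−6)(5−9)(5−4)(5−2) = (−1)·(−4)·1·3 = 12 ≡ 12, so v_5 = 12^{−1} = 12 (mod 13).
  v = [7, 10, 11, 12, 12].
Step 2: syndromes of r = [1, 6, 2, 2, 8] (all sums mod 13).
  S_0 = Σ v_i r_i = 7·1 + 10·6 + 11·2 + 12·2 + 12·8 = 209 ≡ 1.
  S_1 = Σ v_i α_i r_i = 7·6·1 + 10·9·6 + 11·4·2 + 12·2·2 + 12·5·8 = 1198 ≡ 2.
  α_i^2 mod 13 = [10, 3, 3, 4, 12].
  S_2 = Σ v_i α_i^2 r_i = 7·10·1 + 10·3·6 + 11·3·2 + 12·4·2 + 12·12·8 = 1564 ≡ 4.
  S = (1, 2, 4) ≠ 0, so r is not a codeword (an error is present).
Step 3: locate the error. For a single error e at position i, S_ℓ = v_i·e·α_i^ℓ, so α_err = S_1/S_0.
  S_0^{−1} = 1^{−1} = 1 (mod 13), so α_err = 2·1 = 2 ≡ 2 = α_4. Error position i = 4.
  Consistency check: S_2/S_1 = 4·7 = 28 ≡ 2 = α_err ✓ (single-error assumption holds).
Step 4: error magnitude e = S_0/v_4 = S_0·∏_{j≠4}(α_4 − α_j) = 1·12 = 12 ≡ 12 (mod 13).
Step 5: correct position 4: c_4 = r_4 − e = 2 − 12 ≡ 3 (mod 13). Hence c = [1, 6, 2, 3, 8].
  Check: interpolating c through the α_i gives m(x) = 4 + 6·x (degree < 2) with m(α_i) = c_i for every i, so c is indeed a codeword.


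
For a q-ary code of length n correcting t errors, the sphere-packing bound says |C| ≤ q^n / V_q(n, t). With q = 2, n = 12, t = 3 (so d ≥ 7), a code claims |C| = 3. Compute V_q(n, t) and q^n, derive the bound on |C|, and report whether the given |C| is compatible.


V_q(n, t) = 299, q^n = 4096, Hamming bound = 13, |C| = 3 ≤ bound (satisfied).

Step 1: Compute V_q(n, t) = Σ_{j=0}^3 C(n, j) (q−1)^j.
  j = 0: C(12,0)·(1)^0 = 1·1 = 1.
  j = 1: C(12,1)·(1)^1 = 12·1 = 12.
  j = 2: C(12,2)·(1)^2 = 66·1 = 66.
  j = 3: C(12,3)·(1)^3 = 220·1 = 220.
  V_q(n, t) = 1 + 12 + 66 + 220 = 299.
Step 2: q^n = 2^12 = 4096.
Step 3: Hamming bound ⌊q^n / V_q(n,t)⌋ = ⌊4096/299⌋ = 13.
Step 4: Compare |C| = 3 to 13: satisfied.
The claimed |C| lies below the Hamming bound.


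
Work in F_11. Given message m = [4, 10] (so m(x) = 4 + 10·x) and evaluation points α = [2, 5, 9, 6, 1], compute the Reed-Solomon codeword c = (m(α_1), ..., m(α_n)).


c = [2, 10, 6, 9, 3]

Message polynomial: m(x) = 4 + 10·x (mod 11).
For each evaluation point α_i, compute m(α_i) mod 11:
  α_1 = 2: Horner steps 10 → 2, so m(2) = 2.
  α_2 = 5: Horner steps 10 → 10, so m(5) = 10.
  α_3 = 9: Horner steps 10 → 6, so m(9) = 6.
  α_4 = 6: Horner steps 10 → 9, so m(6) = 9.
  α_5 = 1: Horner steps 10 → 3, so m(1) = 3.
Codeword c = [2, 10, 6, 9, 3] ∈ F_11^5.


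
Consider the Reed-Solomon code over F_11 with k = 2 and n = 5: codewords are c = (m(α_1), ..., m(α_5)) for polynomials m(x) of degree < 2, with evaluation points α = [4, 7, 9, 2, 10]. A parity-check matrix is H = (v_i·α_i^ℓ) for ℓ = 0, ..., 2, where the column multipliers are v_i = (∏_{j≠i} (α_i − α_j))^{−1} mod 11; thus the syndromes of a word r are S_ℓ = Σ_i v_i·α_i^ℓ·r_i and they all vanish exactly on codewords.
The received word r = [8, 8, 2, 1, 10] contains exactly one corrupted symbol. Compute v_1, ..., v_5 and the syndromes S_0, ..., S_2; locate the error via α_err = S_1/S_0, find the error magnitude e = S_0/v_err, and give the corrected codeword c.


S = (5, 9, 3), error at position 1, error magnitude e = 2, c = [6, 8, 2, 1, 10].

Step 1: column multipliers v_i = (∏_{j≠i}(α_i − α_j))^{−1} mod 11.
  i = 1 (α = 4): (4−7)(4−9)(4−2)(4−10) = (−3)·(−5)·2·(−6) = −180 ≡ 7, so v_1 = 7^{−1} = 8 (mod 11).
  i = 2 (α = 7): (7−4)(7−9)(7−2)(7−10) = 3·(−2)·5·(−3) = 90 ≡ 2, so v_2 = 2^{−1} = 6 (mod 11).
  i = 3 (α = 9): (9−4)(9−7)(9−2)(9−10) = 5·2·7·(−1) = −70 ≡ 7, so v_3 = 7^{−1} = 8 (mod 11).
  i = 4 (α = 2): (2−4)(2−7)(2−9)(2−10) = (−2)·(−5)·(−7)·(−8) = 560 ≡ 10, so v_4 = 10^{−1} = 10 (mod 11).
  i = 5 (α = 10): (10−4)(10−7)(10−9)(10−2) = 6·3·1·8 = 144 ≡ 1, so v_5 = 1^{−1} = 1 (mod 11).
  v = [8, 6, 8, 10, 1].
Step 2: syndromes of r = [8, 8, 2, 1, 10] (all sums mod 11).
  S_0 = Σ v_i r_i = 8·8 + 6·8 + 8·2 + 10·1 + 1·10 = 148 ≡ 5.
  S_1 = Σ v_i α_i r_i = 8·4·8 + 6·7·8 + 8·9·2 + 10·2·1 + 1·10·10 = 856 ≡ 9.
  α_i^2 mod 11 = [5, 5, 4, 4, 1].
  S_2 = Σ v_i α_i^2 r_i = 8·5·8 + 6·5·8 + 8·4·2 + 10·4·1 + 1·1·10 = 674 ≡ 3.
  S = (5, 9, 3) ≠ 0, so r is not a codeword (an error is present).
Step 3: locate the error. For a single error e at position i, S_ℓ = v_i·e·α_i^ℓ, so α_err = S_1/S_0.
  S_0^{−1} = 5^{−1} = 9 (mod 11), so α_err = 9·9 = 81 ≡ 4 = α_1. Error position i = 1.
  Consistency check: S_2/S_1 = 3·5 = 15 ≡ 4 = α_err ✓ (single-error assumption holds).
Step 4: error magnitude e = S_0/v_1 = S_0·∏_{j≠1}(α_1 − α_j) = 5·7 = 35 ≡ 2 (mod 11).
Step 5: correct position 1: c_1 = r_1 − e = 8 − 2 ≡ 6 (mod 11). Hence c = [6, 8, 2, 1, 10].
  Check: interpolating c through the α_i gives m(x) = 7 + 8·x (degree < 2) with m(α_i) = c_i for every i, so c is indeed a codeword.


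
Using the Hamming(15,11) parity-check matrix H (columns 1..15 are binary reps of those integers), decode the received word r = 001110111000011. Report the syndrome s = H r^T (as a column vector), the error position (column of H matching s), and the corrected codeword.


s = (0, 1, 0, 1)^T, error position = 5, corrected codeword c = 001100111000011

Compute s = H r^T mod 2 one row at a time:
  s_1 = 1 + 1 + 0 + 0 + 0 + 0 + 1 + 1 = 4 ≡ 0 (mod 2).
  s_2 = 1 + 1 + 0 + 1 + 0 + 0 + 1 + 1 = 5 ≡ 1 (mod 2).
  s_3 = 0 + 1 + 0 + 1 + 0 + 0 + 1 + 1 = 4 ≡ 0 (mod 2).
  s_4 = 0 + 1 + 1 + 1 + 1 + 0 + 0 + 1 = 5 ≡ 1 (mod 2).
s = (0, 1, 0, 1)^T — this equals column 5 of H (binary 0101), so error is at position 5.
Correct: flip bit 5 of r = 001110111000011 to get c = 001100111000011.


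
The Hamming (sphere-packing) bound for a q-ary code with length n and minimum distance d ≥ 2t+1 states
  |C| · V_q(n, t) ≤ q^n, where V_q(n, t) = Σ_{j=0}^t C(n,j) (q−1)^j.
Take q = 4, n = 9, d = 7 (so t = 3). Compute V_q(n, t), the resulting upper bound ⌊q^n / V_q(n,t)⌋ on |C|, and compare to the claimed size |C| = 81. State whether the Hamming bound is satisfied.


V_q(n, t) = 2620, q^n = 262144, Hamming bound = 100, |C| = 81 ≤ bound (satisfied).

Step 1: Compute V_q(n, t) = Σ_{j=0}^3 C(n, j) (q−1)^j.
  j = 0: C(9,0)·(3)^0 = 1·1 = 1.
  j = 1: C(9,1)·(3)^1 = 9·3 = 27.
  j = 2: C(9,2)·(3)^2 = 36·9 = 324.
  j = 3: C(9,3)·(3)^3 = 84·27 = 2268.
  V_q(n, t) = 1 + 27 + 324 + 2268 = 2620.
Step 2: q^n = 4^9 = 262144.
Step 3: Hamming bound ⌊q^n / V_q(n,t)⌋ = ⌊262144/2620⌋ = 100.
Step 4: Compare |C| = 81 to 100: satisfied.
The claimed |C| lies below the Hamming bound.


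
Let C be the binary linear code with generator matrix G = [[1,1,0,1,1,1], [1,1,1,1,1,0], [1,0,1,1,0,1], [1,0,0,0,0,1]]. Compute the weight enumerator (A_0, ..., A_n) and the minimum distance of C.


Weight distribution: A_0 = 1, A_2 = 6, A_3 = 4, A_4 = 1, A_5 = 4. Minimum distance d = 2.

Enumerate all 2^4 = 16 messages m ∈ F_2^4.
For each, compute codeword c = mG in F_2^6, then tally its weight.
  m = 0000 → c = 000000, weight = 0.
  m = 1000 → c = 110111, weight = 5.
  m = 0100 → c = 111110, weight = 5.
  m = 1100 → c = 001001, weight = 2.
  m = 0010 → c = 101101, weight = 4.
  m = 1010 → c = 011010, weight = 3.
  m = 0110 → c = 010011, weight = 3.
  m = 1110 → c = 100100, weight = 2.
  m = 0001 → c = 100001, weight = 2.
  m = 1001 → c = 010110, weight = 3.
  m = 0101 → c = 011111, weight = 5.
  m = 1101 → c = 101000, weight = 2.
  m = 0011 → c = 001100, weight = 2.
  m = 1011 → c = 111011, weight = 5.
  m = 0111 → c = 110010, weight = 3.
  m = 1111 → c = 000101, weight = 2.
Tally weights:
  weight 0: 1 codewords.
  weight 2: 6 codewords.
  weight 3: 4 codewords.
  weight 4: 1 codewords.
  weight 5: 4 codewords.
Minimum distance d = smallest w > 0 with A_w > 0 = 2.
Sanity: Σ A_w = 16 = 2^4 = 16 ✓.


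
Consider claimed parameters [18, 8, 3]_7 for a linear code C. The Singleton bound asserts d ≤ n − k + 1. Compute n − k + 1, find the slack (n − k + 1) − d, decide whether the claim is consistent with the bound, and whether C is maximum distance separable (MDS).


Singleton RHS = n − k + 1 = 11, slack = 8, bound satisfied, not MDS.

Singleton bound: d ≤ n − k + 1.
Here n = 18, k = 8, so n − k + 1 = 11.
Given d = 3, check d ≤ 11: YES.
Slack = (n − k + 1) − d = 8.
The code is NOT MDS (slack = 8 > 0).
Description: the claimed parameters are [18, 8, 3]_7; such a code would be non-MDS.


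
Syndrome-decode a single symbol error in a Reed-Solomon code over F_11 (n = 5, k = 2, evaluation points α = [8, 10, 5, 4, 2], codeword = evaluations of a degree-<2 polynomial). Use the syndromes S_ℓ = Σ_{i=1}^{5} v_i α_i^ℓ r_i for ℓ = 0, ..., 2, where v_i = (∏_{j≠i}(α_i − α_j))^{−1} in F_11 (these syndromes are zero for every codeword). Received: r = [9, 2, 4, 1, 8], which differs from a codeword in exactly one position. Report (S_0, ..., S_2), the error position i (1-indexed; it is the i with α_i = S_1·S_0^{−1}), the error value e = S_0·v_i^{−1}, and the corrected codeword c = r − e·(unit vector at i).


S = (1, 5, 3), error at position 3, error magnitude e = 1, c = [9, 2, 3, 1, 8].

Step 1: column multipliers v_i = (∏_{j≠i}(α_i − α_j))^{−1} mod 11.
  i = 1 (α = 8): (8−10)(8−5)(8−4)(8−2) = (−2)·3·4·6 = −144 ≡ 10, so v_1 = 10^{−1} = 10 (mod 11).
  i = 2 (α = 10): (10−8)(10−5)(10−4)(10−2) = 2·5·6·8 = 480 ≡ 7, so v_2 = 7^{−1} = 8 (mod 11).
  i = 3 (α = 5): (5−8)(5−10)(5−4)(5−2) = (−3)·(−5)·1·3 = 45 ≡ 1, so v_3 = 1^{−1} = 1 (mod 11).
  i = 4 (α = 4): (4−8)(4−10)(4−5)(4−2) = (−4)·(−6)·(−1)·2 = −48 ≡ 7, so v_4 = 7^{−1} = 8 (mod 11).
  i = 5 (α = 2): (2−8)(2−10)(2−5)(2−4) = (−6)·(−8)·(−3)·(−2) = 288 ≡ 2, so v_5 = 2^{−1} = 6 (mod 11).
  v = [10, 8, 1, 8, 6].
Step 2: syndromes of r = [9, 2, 4, 1, 8] (all sums mod 11).
  S_0 = Σ v_i r_i = 10·9 + 8·2 + 1·4 + 8·1 + 6·8 = 166 ≡ 1.
  S_1 = Σ v_i α_i r_i = 10·8·9 + 8·10·2 + 1·5·4 + 8·4·1 + 6·2·8 = 1028 ≡ 5.
  α_i^2 mod 11 = [9, 1, 3, 5, 4].
  S_2 = Σ v_i α_i^2 r_i = 10·9·9 + 8·1·2 + 1·3·4 + 8·5·1 + 6·4·8 = 1070 ≡ 3.
  S = (1, 5, 3) ≠ 0, so r is not a codeword (an error is present).
Step 3: locate the error. For a single error e at position i, S_ℓ = v_i·e·α_i^ℓ, so α_err = S_1/S_0.
  S_0^{−1} = 1^{−1} = 1 (mod 11), so α_err = 5·1 = 5 ≡ 5 = α_3. Error position i = 3.
  Consistency check: S_2/S_1 = 3·9 = 27 ≡ 5 = α_err ✓ (single-error assumption holds).
Step 4: error magnitude e = S_0/v_3 = S_0·∏_{j≠3}(α_3 − α_j) = 1·1 = 1 ≡ 1 (mod 11).
Step 5: correct position 3: c_3 = r_3 − e = 4 − 1 ≡ 3 (mod 11). Hence c = [9, 2, 3, 1, 8].
  Check: interpolating c through the α_i gives m(x) = 4 + 2·x (degree < 2) with m(α_i) = c_i for every i, so c is indeed a codeword.
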